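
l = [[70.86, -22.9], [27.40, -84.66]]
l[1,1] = -84.66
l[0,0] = 70.86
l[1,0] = 27.4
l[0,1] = -22.9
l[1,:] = [27.4, -84.66]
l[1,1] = -84.66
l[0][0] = 70.86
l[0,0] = 70.86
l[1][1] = -84.66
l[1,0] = 27.4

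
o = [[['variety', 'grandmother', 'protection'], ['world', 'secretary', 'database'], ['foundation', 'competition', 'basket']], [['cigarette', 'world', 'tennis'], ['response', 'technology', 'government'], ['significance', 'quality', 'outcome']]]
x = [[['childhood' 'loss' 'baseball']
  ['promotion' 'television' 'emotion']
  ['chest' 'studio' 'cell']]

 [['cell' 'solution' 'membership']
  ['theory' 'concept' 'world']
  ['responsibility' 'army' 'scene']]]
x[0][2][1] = 'studio'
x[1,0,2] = 'membership'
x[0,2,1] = 'studio'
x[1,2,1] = 'army'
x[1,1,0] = 'theory'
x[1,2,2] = 'scene'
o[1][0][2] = 'tennis'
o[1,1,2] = 'government'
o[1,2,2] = 'outcome'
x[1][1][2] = 'world'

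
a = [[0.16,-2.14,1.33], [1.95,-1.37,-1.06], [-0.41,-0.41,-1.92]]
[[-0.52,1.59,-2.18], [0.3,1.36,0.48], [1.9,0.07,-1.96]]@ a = [[3.91, -0.17, 1.81], [2.50, -2.70, -1.96], [1.24, -3.36, 6.22]]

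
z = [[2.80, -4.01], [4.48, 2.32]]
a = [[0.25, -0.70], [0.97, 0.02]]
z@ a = [[-3.19, -2.04], [3.37, -3.09]]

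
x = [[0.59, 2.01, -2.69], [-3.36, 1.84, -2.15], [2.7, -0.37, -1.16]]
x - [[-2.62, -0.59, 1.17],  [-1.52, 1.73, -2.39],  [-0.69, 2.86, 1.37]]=[[3.21, 2.6, -3.86], [-1.84, 0.11, 0.24], [3.39, -3.23, -2.53]]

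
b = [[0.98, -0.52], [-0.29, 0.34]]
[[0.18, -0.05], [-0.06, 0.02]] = b @ [[0.17, -0.02], [-0.02, 0.05]]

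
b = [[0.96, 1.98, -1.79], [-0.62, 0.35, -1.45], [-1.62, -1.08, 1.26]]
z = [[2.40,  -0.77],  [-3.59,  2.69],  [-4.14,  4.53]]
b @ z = [[2.61,  -3.52], [3.26,  -5.15], [-5.23,  4.05]]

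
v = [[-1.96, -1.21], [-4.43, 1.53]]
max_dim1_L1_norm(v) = 5.96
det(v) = -8.36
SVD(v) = [[-0.34, -0.94], [-0.94, 0.34]] @ diag([4.940528725302429, 1.6919444182542036]) @ [[0.98, -0.21], [0.21, 0.98]]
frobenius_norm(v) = 5.22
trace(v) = -0.43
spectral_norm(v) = 4.94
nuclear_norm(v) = 6.63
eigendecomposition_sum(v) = [[-2.49, -0.65], [-2.38, -0.62]] + [[0.53, -0.56], [-2.05, 2.15]]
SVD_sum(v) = [[-1.63, 0.35], [-4.55, 0.97]] + [[-0.33, -1.56], [0.12, 0.56]]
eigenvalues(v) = [-3.11, 2.68]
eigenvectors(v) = [[-0.72, 0.25],[-0.69, -0.97]]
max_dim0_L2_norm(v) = 4.84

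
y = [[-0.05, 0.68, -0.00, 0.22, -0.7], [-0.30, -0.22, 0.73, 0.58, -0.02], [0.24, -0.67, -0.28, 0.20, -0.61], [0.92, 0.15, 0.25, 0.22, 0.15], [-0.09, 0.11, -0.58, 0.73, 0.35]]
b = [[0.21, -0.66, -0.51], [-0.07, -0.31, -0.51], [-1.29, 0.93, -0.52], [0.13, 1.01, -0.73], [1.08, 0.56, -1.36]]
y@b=[[-0.79,-0.35,0.47], [-0.94,1.52,-0.51], [-0.17,-0.35,1.05], [0.05,-0.12,-1.04], [1.19,0.42,-0.72]]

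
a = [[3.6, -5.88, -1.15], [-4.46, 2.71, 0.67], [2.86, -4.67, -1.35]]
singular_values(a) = [10.19, 2.12, 0.33]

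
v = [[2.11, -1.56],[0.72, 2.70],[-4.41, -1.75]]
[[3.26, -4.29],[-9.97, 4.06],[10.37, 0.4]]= v @ [[-0.99, -0.77], [-3.43, 1.71]]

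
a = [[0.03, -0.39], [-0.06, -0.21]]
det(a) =-0.030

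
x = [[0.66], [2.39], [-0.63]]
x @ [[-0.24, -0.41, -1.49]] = [[-0.16, -0.27, -0.98],[-0.57, -0.98, -3.56],[0.15, 0.26, 0.94]]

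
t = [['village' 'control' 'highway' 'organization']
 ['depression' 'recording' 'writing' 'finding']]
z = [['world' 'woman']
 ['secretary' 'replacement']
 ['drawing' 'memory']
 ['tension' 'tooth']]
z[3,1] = 'tooth'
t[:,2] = ['highway', 'writing']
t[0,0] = 'village'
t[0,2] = 'highway'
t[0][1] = 'control'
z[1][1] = 'replacement'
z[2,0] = 'drawing'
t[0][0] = 'village'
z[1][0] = 'secretary'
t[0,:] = ['village', 'control', 'highway', 'organization']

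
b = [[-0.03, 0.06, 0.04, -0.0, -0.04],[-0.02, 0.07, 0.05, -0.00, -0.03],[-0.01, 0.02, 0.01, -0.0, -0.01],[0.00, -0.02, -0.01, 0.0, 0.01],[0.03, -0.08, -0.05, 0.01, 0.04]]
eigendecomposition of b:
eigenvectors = [[-0.49+0.00j, (0.47+0j), 0.72+0.00j, (0.72-0j), 0.20+0.00j], [(-0.55+0j), -0.11+0.00j, (0.02-0.27j), (0.02+0.27j), (-0.52+0j)], [-0.14+0.00j, -0.10+0.00j, 0.17+0.20j, (0.17-0.2j), 0.76+0.00j], [(0.19+0j), -0.50+0.00j, (0.22+0.33j), (0.22-0.33j), -0.30+0.00j], [(0.64+0j), (-0.71+0j), -0.22-0.37j, -0.22+0.37j, (-0.14+0j)]]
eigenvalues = [(0.1+0j), (0.01+0j), (-0.01+0.01j), (-0.01-0.01j), (-0+0j)]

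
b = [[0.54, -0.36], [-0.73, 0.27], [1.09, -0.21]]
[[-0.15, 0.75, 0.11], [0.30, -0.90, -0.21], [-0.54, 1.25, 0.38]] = b @ [[-0.58, 1.05, 0.40], [-0.44, -0.50, 0.29]]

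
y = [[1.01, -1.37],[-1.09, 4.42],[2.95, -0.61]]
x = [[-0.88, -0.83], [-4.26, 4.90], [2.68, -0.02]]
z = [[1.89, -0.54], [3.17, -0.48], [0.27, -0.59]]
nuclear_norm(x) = 9.03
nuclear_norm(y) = 7.68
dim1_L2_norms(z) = [1.97, 3.21, 0.65]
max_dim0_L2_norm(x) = 5.11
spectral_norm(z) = 3.77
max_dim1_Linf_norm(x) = 4.9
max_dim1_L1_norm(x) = 9.16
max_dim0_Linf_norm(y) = 4.42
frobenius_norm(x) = 7.13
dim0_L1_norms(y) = [5.05, 6.4]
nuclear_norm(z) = 4.34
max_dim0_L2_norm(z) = 3.7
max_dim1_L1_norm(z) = 3.65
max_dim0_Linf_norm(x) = 4.9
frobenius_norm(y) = 5.72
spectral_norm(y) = 5.10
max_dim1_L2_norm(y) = 4.55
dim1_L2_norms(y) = [1.7, 4.55, 3.01]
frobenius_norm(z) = 3.82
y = x + z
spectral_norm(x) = 6.75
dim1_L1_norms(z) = [2.43, 3.65, 0.86]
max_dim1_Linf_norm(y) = 4.42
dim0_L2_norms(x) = [5.11, 4.97]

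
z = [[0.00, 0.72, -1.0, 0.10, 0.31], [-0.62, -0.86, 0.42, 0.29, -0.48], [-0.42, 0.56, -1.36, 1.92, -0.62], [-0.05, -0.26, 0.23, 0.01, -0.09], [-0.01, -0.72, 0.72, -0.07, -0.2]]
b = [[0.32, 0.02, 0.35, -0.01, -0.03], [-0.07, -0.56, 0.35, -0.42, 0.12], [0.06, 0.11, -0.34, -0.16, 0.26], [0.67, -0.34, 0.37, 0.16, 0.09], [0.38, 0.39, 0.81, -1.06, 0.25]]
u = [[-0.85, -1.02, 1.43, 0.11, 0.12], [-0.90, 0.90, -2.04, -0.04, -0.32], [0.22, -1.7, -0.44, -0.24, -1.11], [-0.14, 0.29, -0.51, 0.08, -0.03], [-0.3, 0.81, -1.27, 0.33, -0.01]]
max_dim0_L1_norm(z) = 3.73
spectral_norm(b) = 1.57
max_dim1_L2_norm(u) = 2.43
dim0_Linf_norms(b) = [0.67, 0.56, 0.81, 1.06, 0.26]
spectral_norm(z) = 2.75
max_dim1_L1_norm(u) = 4.2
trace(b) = -0.17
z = u @ b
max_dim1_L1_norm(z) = 4.88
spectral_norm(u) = 3.32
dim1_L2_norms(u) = [1.96, 2.43, 2.1, 0.61, 1.57]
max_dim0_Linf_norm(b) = 1.06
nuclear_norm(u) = 6.96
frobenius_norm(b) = 1.99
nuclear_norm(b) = 3.60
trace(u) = -0.32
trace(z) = -2.41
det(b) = -0.00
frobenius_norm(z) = 3.30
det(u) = -0.00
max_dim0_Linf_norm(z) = 1.92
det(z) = -0.00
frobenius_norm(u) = 4.12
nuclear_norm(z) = 5.07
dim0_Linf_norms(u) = [0.9, 1.7, 2.04, 0.33, 1.11]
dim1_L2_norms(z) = [1.27, 1.27, 2.53, 0.36, 1.04]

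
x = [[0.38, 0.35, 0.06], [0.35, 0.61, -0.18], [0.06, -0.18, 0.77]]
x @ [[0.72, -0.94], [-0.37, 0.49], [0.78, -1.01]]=[[0.19,-0.25], [-0.11,0.15], [0.71,-0.92]]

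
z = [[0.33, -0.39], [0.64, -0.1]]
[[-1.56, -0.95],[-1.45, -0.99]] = z @ [[-1.89,-1.34], [2.4,1.31]]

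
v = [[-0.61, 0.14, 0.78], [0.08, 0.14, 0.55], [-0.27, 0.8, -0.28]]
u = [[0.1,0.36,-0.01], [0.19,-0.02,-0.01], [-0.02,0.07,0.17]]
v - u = [[-0.71, -0.22, 0.79], [-0.11, 0.16, 0.56], [-0.25, 0.73, -0.45]]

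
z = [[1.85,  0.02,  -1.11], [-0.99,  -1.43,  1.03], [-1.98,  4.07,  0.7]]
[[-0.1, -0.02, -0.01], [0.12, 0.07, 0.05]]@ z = [[-0.15,-0.01,0.08], [0.05,0.11,-0.03]]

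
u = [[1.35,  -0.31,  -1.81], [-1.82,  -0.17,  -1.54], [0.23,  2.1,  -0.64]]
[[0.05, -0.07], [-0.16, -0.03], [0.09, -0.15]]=u @ [[0.07, -0.01], [0.04, -0.06], [0.02, 0.04]]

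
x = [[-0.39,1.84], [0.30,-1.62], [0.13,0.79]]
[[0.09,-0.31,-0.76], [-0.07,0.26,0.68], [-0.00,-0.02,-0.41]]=x@[[-0.13, 0.37, -0.28],  [0.02, -0.09, -0.47]]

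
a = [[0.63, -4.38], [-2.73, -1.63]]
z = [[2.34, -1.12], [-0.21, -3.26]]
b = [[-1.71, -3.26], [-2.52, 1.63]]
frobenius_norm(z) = 4.17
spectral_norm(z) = 3.52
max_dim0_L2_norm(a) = 4.67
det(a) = -12.98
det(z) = -7.86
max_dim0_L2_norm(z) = 3.45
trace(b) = -0.08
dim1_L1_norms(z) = [3.46, 3.47]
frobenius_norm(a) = 5.45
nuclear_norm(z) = 5.76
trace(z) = -0.92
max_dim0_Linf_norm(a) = 4.38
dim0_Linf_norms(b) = [2.52, 3.26]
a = z + b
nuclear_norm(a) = 7.46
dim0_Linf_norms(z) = [2.34, 3.26]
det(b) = -11.00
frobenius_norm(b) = 4.75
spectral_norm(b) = 3.71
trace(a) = -1.00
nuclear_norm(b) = 6.68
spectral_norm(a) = 4.69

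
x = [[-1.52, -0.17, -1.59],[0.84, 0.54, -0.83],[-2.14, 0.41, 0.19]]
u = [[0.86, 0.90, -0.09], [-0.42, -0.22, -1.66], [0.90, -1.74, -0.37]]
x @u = [[-2.67, 1.44, 1.01], [-0.25, 2.08, -0.66], [-1.84, -2.35, -0.56]]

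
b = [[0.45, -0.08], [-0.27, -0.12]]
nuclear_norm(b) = 0.67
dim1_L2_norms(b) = [0.46, 0.3]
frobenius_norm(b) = 0.54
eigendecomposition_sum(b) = [[0.46, -0.06], [-0.2, 0.03]] + [[-0.01, -0.02],[-0.07, -0.15]]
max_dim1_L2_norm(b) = 0.46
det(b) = -0.08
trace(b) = 0.33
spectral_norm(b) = 0.52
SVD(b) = [[-0.86, 0.51], [0.51, 0.86]] @ diag([0.5248341578104107, 0.14404550251721515]) @ [[-1.0, 0.01], [-0.01, -1.0]]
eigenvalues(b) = [0.49, -0.16]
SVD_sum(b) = [[0.45, -0.01], [-0.27, 0.0]] + [[-0.00, -0.07], [-0.00, -0.12]]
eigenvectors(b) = [[0.91, 0.13],[-0.41, 0.99]]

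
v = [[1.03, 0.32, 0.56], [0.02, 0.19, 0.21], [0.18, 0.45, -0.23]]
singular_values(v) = [1.24, 0.51, 0.23]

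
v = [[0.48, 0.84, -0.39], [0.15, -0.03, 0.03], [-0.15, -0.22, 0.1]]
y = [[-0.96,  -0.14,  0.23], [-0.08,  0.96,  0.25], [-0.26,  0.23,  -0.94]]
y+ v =[[-0.48, 0.70, -0.16], [0.07, 0.93, 0.28], [-0.41, 0.01, -0.84]]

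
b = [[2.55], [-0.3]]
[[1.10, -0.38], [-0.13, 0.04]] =b @ [[0.43,-0.15]]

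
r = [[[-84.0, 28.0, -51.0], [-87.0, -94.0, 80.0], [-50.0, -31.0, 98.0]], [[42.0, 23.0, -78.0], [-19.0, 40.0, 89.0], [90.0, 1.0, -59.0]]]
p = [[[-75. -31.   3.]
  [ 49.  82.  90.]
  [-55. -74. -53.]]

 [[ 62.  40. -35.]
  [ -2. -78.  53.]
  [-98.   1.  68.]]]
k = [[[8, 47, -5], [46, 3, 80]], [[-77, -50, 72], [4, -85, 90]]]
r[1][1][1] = 40.0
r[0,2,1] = -31.0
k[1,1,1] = -85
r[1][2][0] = 90.0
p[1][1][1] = -78.0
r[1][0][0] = 42.0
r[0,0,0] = -84.0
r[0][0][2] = -51.0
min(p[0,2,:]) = -74.0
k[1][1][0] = 4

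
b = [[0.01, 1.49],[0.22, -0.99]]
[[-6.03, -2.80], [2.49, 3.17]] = b @ [[-6.67, 5.78], [-4.0, -1.92]]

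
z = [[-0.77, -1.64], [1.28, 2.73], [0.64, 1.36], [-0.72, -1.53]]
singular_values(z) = [4.18, 0.0]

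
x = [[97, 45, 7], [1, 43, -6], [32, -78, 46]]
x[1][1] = 43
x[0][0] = 97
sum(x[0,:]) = 149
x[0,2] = 7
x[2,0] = 32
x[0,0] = 97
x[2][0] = 32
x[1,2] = -6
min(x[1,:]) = -6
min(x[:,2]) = -6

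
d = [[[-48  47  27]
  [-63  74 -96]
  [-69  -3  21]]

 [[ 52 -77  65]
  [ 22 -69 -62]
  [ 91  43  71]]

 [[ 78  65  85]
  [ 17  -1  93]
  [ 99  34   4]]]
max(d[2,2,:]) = 99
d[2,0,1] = 65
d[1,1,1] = -69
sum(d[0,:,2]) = -48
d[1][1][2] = -62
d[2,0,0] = 78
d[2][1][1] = -1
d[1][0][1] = -77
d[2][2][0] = 99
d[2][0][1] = 65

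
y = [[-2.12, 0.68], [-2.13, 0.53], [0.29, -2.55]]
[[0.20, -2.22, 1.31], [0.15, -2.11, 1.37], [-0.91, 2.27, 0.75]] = y @ [[0.02, 0.79, -0.74], [0.36, -0.80, -0.38]]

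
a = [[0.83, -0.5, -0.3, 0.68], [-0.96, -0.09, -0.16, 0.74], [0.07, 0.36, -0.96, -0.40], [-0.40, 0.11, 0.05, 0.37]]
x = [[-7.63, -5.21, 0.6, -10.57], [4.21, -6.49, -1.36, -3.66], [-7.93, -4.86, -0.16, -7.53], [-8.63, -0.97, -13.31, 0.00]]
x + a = [[-6.8, -5.71, 0.30, -9.89], [3.25, -6.58, -1.52, -2.92], [-7.86, -4.50, -1.12, -7.93], [-9.03, -0.86, -13.26, 0.37]]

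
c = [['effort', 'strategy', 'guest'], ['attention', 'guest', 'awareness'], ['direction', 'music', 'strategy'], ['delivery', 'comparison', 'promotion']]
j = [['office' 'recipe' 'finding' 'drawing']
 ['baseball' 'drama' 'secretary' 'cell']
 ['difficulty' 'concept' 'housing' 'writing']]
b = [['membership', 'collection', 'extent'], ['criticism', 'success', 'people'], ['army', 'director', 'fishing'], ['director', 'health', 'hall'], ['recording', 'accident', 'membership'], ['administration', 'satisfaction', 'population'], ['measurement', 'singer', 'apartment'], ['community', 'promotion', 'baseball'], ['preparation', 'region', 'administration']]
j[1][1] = 'drama'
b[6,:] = ['measurement', 'singer', 'apartment']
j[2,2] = 'housing'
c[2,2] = 'strategy'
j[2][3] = 'writing'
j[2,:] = ['difficulty', 'concept', 'housing', 'writing']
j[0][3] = 'drawing'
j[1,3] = 'cell'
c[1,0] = 'attention'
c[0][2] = 'guest'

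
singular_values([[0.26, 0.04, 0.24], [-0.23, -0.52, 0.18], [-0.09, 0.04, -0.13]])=[0.6, 0.38, 0.0]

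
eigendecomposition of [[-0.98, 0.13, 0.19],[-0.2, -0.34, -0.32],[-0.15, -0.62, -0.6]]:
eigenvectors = [[(0.68+0j), 0.68-0.00j, (0.05+0j)], [0.09+0.36j, 0.09-0.36j, (-0.7+0j)], [0.01+0.63j, 0.01-0.63j, (0.71+0j)]]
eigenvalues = [(-0.96+0.24j), (-0.96-0.24j), (-0+0j)]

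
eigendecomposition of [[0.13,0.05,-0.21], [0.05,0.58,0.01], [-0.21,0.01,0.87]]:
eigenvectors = [[-0.96, 0.26, 0.09], [0.10, 0.01, 1.00], [-0.25, -0.97, 0.03]]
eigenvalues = [0.07, 0.93, 0.59]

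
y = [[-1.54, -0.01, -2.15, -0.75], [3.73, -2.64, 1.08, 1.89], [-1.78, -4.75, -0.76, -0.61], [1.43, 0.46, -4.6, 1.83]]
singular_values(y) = [5.55, 5.36, 5.2, 0.3]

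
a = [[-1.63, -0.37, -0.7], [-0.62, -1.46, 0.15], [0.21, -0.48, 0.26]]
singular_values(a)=[2.1, 1.33, 0.0]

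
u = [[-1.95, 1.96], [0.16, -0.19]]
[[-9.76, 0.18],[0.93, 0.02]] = u@ [[0.55,-1.2], [-4.43,-1.1]]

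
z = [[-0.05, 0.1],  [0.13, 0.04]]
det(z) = -0.02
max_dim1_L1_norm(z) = 0.17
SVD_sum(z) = [[-0.05,  -0.00], [0.13,  0.0]] + [[-0.00, 0.10], [-0.00, 0.04]]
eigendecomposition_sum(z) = [[-0.09, 0.05], [0.07, -0.04]] + [[0.04,0.05], [0.06,0.08]]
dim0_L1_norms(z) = [0.18, 0.14]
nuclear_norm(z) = 0.25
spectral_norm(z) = 0.14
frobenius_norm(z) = 0.18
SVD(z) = [[-0.34, 0.94],[0.94, 0.34]] @ diag([0.13930227865312658, 0.1076795020514428]) @ [[1.0, 0.03], [-0.03, 1.0]]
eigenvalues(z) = [-0.13, 0.12]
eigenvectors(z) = [[-0.79, -0.51], [0.61, -0.86]]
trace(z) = -0.01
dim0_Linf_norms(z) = [0.13, 0.1]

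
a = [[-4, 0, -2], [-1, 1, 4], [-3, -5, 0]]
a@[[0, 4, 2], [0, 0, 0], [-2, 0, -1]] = [[4, -16, -6], [-8, -4, -6], [0, -12, -6]]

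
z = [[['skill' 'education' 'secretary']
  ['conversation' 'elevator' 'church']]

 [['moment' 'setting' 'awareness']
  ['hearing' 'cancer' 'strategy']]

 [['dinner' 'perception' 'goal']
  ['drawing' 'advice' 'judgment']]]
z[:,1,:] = [['conversation', 'elevator', 'church'], ['hearing', 'cancer', 'strategy'], ['drawing', 'advice', 'judgment']]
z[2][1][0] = 'drawing'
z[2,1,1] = 'advice'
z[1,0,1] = 'setting'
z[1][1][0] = 'hearing'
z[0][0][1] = 'education'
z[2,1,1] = 'advice'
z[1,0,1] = 'setting'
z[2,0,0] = 'dinner'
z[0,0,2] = 'secretary'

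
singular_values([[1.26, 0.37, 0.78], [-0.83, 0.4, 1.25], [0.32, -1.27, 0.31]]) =[1.61, 1.54, 1.25]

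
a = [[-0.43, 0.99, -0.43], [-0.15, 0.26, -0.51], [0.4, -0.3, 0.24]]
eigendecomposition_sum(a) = [[(-0.11+0.21j), (0.31+0.05j), -0.28+0.26j], [-0.11+0.11j, 0.19+0.09j, (-0.23+0.11j)], [(0.12+0.03j), -0.02-0.17j, (0.17+0.11j)]] + [[(-0.11-0.21j),0.31-0.05j,-0.28-0.26j], [(-0.11-0.11j),0.19-0.09j,(-0.23-0.11j)], [0.12-0.03j,-0.02+0.17j,0.17-0.11j]] + [[(-0.21-0j), (0.36-0j), (0.14-0j)], [(0.07+0j), -0.12+0.00j, (-0.05+0j)], [0.16+0.00j, (-0.27+0j), -0.10+0.00j]]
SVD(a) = [[-0.85, 0.44, 0.29], [-0.37, -0.89, 0.27], [0.38, 0.12, 0.92]] @ diag([1.3579257690512399, 0.3382967480612206, 0.2220200801679932]) @ [[0.42, -0.77, 0.48], [-0.03, 0.51, 0.86], [0.91, 0.38, -0.19]]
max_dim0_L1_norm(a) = 1.55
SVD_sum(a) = [[-0.48, 0.89, -0.55],[-0.21, 0.39, -0.24],[0.22, -0.40, 0.24]] + [[-0.00,0.08,0.13], [0.01,-0.15,-0.26], [-0.0,0.02,0.03]] + [[0.06, 0.02, -0.01],[0.05, 0.02, -0.01],[0.18, 0.08, -0.04]]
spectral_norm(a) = 1.36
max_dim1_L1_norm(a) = 1.85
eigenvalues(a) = [(0.25+0.41j), (0.25-0.41j), (-0.43+0j)]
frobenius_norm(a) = 1.42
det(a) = -0.10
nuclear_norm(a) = 1.92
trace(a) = 0.07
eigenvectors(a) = [[(0.76+0j),(0.76-0j),-0.78+0.00j], [0.48+0.15j,(0.48-0.15j),0.25+0.00j], [(-0.1-0.39j),(-0.1+0.39j),0.57+0.00j]]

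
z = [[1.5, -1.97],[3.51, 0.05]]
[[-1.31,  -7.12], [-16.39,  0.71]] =z@ [[-4.63, 0.15], [-2.86, 3.73]]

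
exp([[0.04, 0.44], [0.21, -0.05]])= [[1.09, 0.44], [0.21, 1.0]]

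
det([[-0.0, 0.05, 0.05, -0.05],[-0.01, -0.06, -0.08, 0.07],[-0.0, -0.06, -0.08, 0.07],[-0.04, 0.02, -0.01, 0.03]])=-0.000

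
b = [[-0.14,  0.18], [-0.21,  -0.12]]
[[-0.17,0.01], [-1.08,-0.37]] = b@ [[3.91, 1.18], [2.12, 0.98]]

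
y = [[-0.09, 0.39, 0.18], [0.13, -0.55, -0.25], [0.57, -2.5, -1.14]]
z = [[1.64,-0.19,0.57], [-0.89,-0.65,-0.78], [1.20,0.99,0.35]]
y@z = [[-0.28,-0.06,-0.29], [0.40,0.09,0.42], [1.79,0.39,1.88]]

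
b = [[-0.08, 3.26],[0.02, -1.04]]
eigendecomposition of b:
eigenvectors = [[1.00, -0.95], [0.02, 0.3]]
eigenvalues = [-0.02, -1.1]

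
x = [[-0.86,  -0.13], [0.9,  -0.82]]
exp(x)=[[0.4, -0.06], [0.38, 0.42]]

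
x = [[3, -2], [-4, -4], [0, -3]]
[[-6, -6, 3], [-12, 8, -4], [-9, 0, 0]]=x @ [[0, -2, 1], [3, 0, 0]]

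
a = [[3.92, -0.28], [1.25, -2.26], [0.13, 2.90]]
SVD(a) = [[-0.79, 0.55], [-0.52, -0.37], [0.33, 0.75]] @ diag([4.380889966546334, 3.368917200082787]) @ [[-0.84, 0.54], [0.54, 0.84]]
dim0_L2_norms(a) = [4.12, 3.69]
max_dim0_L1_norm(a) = 5.44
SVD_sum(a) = [[2.92, -1.85], [1.91, -1.21], [-1.22, 0.77]] + [[1.0, 1.57], [-0.66, -1.05], [1.35, 2.13]]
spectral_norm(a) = 4.38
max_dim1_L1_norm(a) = 4.2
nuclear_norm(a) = 7.75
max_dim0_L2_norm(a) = 4.12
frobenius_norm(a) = 5.53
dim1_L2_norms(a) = [3.93, 2.58, 2.9]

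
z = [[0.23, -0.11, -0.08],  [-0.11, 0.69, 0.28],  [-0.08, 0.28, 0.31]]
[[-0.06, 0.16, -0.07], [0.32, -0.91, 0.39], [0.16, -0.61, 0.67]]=z@[[-0.0, -0.14, 0.43],[0.40, -0.83, -0.45],[0.14, -1.27, 2.67]]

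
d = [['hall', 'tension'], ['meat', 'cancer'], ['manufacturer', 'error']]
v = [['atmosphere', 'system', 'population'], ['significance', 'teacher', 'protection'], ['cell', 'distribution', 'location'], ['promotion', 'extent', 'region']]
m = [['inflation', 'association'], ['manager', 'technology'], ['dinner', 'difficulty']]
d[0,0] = 'hall'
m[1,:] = ['manager', 'technology']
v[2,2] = 'location'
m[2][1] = 'difficulty'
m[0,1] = 'association'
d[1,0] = 'meat'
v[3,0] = 'promotion'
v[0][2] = 'population'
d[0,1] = 'tension'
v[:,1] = ['system', 'teacher', 'distribution', 'extent']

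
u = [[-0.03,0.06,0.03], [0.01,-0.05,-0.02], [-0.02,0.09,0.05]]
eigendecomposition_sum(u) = [[-0.00,0.01,0.01], [0.0,-0.01,-0.01], [-0.01,0.04,0.03]] + [[-0.02, 0.06, 0.02],[0.01, -0.04, -0.01],[-0.02, 0.05, 0.02]] + [[-0.01,-0.01,-0.00], [-0.0,-0.01,-0.00], [0.00,0.00,0.0]]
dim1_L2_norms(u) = [0.07, 0.05, 0.1]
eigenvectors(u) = [[-0.28, 0.72, 0.88], [0.22, -0.4, 0.38], [-0.93, 0.56, -0.27]]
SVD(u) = [[-0.52, -0.85, 0.0], [0.39, -0.24, 0.89], [-0.76, 0.47, 0.46]] @ diag([0.13841123408911638, 0.014346010963680683, 0.00604336391075223]) @ [[0.25, -0.86, -0.44], [0.97, 0.19, 0.17], [-0.07, -0.47, 0.88]]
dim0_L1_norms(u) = [0.06, 0.2, 0.1]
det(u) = 0.00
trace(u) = -0.03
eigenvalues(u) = [0.02, -0.04, -0.01]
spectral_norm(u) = 0.14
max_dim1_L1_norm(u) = 0.16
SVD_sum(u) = [[-0.02, 0.06, 0.03],[0.01, -0.05, -0.02],[-0.03, 0.09, 0.05]] + [[-0.01,  -0.00,  -0.0], [-0.00,  -0.00,  -0.00], [0.01,  0.0,  0.00]] + [[-0.00, -0.0, 0.0], [-0.0, -0.0, 0.00], [-0.00, -0.00, 0.0]]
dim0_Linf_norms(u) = [0.03, 0.09, 0.05]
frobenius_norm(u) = 0.14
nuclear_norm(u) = 0.16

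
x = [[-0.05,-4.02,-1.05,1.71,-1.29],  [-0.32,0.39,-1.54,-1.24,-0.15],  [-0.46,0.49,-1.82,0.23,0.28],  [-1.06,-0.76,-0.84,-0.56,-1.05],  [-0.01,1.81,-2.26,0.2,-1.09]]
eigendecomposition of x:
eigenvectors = [[(-0.89+0j), (-0.89-0j), (0.47+0j), (-0.14-0.32j), -0.14+0.32j], [(0.2+0.18j), 0.20-0.18j, 0.49+0.00j, (0.04-0.34j), 0.04+0.34j], [0.17-0.06j, (0.17+0.06j), (0.28+0j), (-0.12+0.06j), -0.12-0.06j], [(0.12-0.25j), (0.12+0.25j), 0.47+0.00j, -0.06-0.59j, (-0.06+0.59j)], [0.10+0.13j, 0.10-0.13j, -0.48+0.00j, -0.62+0.00j, -0.62-0.00j]]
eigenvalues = [(0.98+1.42j), (0.98-1.42j), (-1.83+0j), (-1.63+1.38j), (-1.63-1.38j)]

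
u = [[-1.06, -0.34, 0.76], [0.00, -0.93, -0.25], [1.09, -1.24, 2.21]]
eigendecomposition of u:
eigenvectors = [[-0.21, -0.89, 0.16], [0.07, 0.27, -0.9], [-0.97, 0.37, -0.4]]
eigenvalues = [2.54, -1.28, -1.04]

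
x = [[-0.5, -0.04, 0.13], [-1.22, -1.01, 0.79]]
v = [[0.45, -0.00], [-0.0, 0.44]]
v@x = [[-0.22,  -0.02,  0.06], [-0.54,  -0.44,  0.35]]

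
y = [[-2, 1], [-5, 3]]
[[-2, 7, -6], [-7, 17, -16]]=y@[[-1, -4, 2], [-4, -1, -2]]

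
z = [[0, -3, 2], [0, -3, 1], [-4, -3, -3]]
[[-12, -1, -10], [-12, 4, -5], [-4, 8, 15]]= z@[[-2, 4, 0], [4, -3, 0], [0, -5, -5]]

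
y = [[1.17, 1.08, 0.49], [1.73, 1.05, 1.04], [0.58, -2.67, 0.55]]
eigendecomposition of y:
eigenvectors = [[(0.49+0j), (-0.38-0.13j), (-0.38+0.13j)],[(0.1+0j), (-0.26-0.28j), (-0.26+0.28j)],[(-0.87+0j), (0.83+0j), 0.83-0.00j]]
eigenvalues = [(0.52+0j), (1.13+0.8j), (1.13-0.8j)]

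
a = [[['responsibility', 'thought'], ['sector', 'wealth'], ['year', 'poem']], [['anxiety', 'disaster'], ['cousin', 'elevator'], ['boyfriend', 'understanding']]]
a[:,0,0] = ['responsibility', 'anxiety']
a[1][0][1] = 'disaster'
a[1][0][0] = 'anxiety'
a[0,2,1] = 'poem'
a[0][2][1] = 'poem'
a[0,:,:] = [['responsibility', 'thought'], ['sector', 'wealth'], ['year', 'poem']]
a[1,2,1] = 'understanding'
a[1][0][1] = 'disaster'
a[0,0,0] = 'responsibility'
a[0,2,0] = 'year'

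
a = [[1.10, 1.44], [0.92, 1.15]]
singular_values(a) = [2.33, 0.03]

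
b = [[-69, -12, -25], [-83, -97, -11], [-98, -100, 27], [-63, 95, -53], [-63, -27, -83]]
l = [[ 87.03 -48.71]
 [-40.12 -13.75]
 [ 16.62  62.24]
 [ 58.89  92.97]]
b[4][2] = -83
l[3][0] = 58.89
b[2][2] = 27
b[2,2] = 27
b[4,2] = -83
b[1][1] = -97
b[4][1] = -27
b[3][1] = 95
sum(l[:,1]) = 92.75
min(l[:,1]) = -48.71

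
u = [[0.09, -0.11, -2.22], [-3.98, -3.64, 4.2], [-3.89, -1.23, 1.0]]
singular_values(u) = [7.87, 2.48, 1.13]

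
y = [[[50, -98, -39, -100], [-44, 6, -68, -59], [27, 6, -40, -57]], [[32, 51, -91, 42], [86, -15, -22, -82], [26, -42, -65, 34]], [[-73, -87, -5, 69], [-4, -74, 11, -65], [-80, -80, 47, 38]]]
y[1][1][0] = 86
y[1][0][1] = 51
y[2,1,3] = -65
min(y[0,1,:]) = -68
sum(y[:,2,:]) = -186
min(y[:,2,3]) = -57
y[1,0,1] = 51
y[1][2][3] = 34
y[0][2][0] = 27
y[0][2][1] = 6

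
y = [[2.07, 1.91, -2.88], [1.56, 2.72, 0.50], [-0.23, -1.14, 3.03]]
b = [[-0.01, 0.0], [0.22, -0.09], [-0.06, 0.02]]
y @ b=[[0.57, -0.23],[0.55, -0.23],[-0.43, 0.16]]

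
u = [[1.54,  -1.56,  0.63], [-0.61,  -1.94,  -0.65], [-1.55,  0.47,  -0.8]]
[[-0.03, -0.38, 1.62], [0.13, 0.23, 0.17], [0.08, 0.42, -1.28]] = u @ [[-0.04,-0.21,0.65], [-0.04,-0.01,-0.34], [-0.05,-0.12,0.14]]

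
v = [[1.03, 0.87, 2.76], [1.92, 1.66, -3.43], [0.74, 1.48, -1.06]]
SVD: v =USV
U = [[0.38, 0.90, -0.21], [-0.86, 0.26, -0.44], [-0.34, 0.34, 0.88]]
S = [4.88, 2.71, 0.56]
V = [[-0.31, -0.33, 0.89], [0.62, 0.64, 0.45], [-0.72, 0.70, 0.01]]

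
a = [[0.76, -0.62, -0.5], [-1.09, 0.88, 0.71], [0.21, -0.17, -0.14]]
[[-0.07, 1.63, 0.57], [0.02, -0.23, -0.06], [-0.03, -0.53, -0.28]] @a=[[-1.71, 1.38, 1.11], [0.25, -0.2, -0.16], [0.50, -0.40, -0.32]]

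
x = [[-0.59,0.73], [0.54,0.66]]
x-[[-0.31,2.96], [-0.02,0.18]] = [[-0.28,-2.23], [0.56,0.48]]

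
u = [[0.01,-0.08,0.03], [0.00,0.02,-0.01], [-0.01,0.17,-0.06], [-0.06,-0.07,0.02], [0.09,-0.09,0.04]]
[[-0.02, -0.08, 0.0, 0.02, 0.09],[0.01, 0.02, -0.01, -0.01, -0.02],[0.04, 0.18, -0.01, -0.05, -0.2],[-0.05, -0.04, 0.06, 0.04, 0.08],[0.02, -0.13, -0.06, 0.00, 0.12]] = u @ [[0.48, -0.52, -0.9, -0.29, 0.18],  [0.21, 1.18, 0.34, -0.12, -1.46],  [-0.12, 0.50, 1.3, 0.46, -0.8]]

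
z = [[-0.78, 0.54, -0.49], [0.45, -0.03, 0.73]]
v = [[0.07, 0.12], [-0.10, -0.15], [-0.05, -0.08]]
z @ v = [[-0.08, -0.14], [-0.0, 0.00]]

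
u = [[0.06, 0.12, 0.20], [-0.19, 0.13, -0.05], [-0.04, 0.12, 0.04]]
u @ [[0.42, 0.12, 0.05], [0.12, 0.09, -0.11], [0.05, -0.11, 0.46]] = [[0.05, -0.0, 0.08], [-0.07, -0.01, -0.05], [-0.0, 0.00, 0.0]]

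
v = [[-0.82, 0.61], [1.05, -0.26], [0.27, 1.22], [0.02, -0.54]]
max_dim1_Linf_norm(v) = 1.22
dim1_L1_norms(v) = [1.43, 1.31, 1.49, 0.56]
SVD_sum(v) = [[-0.54, 0.8], [0.45, -0.67], [-0.48, 0.72], [0.26, -0.38]] + [[-0.28, -0.19], [0.6, 0.41], [0.75, 0.5], [-0.24, -0.16]]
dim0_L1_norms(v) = [2.16, 2.63]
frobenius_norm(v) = 2.02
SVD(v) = [[-0.61, 0.27], [0.50, -0.59], [-0.54, -0.73], [0.29, 0.23]] @ diag([1.5890357896066205, 1.2421212740104182]) @ [[0.56, -0.83], [-0.83, -0.56]]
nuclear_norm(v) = 2.83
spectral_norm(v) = 1.59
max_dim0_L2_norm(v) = 1.49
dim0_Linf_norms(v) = [1.05, 1.22]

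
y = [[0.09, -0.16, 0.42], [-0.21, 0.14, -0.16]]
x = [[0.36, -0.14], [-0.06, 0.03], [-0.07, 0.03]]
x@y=[[0.06, -0.08, 0.17], [-0.01, 0.01, -0.03], [-0.01, 0.02, -0.03]]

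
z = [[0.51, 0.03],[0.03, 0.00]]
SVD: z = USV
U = [[-1.00, -0.06],[-0.06, 1.00]]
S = [0.51, 0.0]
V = [[-1.0, -0.06], [0.06, -1.0]]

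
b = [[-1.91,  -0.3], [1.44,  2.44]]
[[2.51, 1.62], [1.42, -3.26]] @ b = [[-2.46,3.2], [-7.41,-8.38]]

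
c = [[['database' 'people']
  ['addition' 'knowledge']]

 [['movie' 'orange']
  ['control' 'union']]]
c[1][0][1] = 'orange'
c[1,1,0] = 'control'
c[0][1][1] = 'knowledge'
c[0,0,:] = ['database', 'people']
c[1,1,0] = 'control'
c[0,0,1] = 'people'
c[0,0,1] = 'people'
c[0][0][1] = 'people'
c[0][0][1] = 'people'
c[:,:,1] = [['people', 'knowledge'], ['orange', 'union']]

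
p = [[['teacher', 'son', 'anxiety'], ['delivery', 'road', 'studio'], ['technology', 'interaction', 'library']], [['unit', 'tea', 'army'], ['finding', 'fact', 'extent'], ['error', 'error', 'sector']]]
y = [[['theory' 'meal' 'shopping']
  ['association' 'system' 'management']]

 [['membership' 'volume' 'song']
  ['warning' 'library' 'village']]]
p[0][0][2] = 'anxiety'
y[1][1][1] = 'library'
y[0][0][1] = 'meal'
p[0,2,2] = 'library'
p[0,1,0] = 'delivery'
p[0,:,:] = [['teacher', 'son', 'anxiety'], ['delivery', 'road', 'studio'], ['technology', 'interaction', 'library']]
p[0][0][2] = 'anxiety'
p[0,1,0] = 'delivery'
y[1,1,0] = 'warning'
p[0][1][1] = 'road'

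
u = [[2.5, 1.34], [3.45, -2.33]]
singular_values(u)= [4.46, 2.34]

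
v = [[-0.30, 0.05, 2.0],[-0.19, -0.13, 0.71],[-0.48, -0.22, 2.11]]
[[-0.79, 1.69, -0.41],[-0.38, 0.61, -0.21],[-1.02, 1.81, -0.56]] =v@[[-0.23, -0.41, 0.72], [0.83, 0.13, 0.03], [-0.45, 0.78, -0.1]]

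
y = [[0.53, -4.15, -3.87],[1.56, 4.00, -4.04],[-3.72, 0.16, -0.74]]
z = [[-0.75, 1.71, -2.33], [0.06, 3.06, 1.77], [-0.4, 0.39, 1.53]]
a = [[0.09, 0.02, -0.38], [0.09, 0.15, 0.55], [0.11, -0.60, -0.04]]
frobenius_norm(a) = 0.93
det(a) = 0.06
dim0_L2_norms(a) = [0.17, 0.62, 0.67]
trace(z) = 3.84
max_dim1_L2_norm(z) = 3.54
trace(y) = 3.79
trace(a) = 0.20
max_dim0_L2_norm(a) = 0.67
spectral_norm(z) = 3.72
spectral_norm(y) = 5.92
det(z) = -7.27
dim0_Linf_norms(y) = [3.72, 4.15, 4.04]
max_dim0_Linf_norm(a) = 0.6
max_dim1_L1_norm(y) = 9.6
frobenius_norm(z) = 4.91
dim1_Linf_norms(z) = [2.33, 3.06, 1.53]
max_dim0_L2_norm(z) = 3.53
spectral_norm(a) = 0.72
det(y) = -126.94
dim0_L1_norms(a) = [0.29, 0.77, 0.97]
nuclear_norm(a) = 1.43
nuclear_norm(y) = 15.38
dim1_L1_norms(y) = [8.55, 9.6, 4.62]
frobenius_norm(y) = 9.04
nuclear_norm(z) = 7.48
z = y @ a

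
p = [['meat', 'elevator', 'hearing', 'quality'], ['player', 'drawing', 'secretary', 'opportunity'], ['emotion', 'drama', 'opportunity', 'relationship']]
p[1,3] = 'opportunity'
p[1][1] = 'drawing'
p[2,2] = 'opportunity'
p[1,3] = 'opportunity'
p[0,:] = ['meat', 'elevator', 'hearing', 'quality']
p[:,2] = ['hearing', 'secretary', 'opportunity']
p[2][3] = 'relationship'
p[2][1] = 'drama'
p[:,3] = ['quality', 'opportunity', 'relationship']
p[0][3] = 'quality'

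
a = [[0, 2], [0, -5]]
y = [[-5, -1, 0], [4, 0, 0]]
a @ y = [[8, 0, 0], [-20, 0, 0]]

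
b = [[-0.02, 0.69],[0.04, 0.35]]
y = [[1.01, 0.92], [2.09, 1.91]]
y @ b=[[0.02, 1.02], [0.03, 2.11]]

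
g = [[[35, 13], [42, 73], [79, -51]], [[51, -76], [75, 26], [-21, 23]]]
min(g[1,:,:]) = -76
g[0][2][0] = 79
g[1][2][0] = -21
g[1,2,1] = 23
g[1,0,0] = 51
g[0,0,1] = 13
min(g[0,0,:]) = 13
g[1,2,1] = 23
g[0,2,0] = 79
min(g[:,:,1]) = -76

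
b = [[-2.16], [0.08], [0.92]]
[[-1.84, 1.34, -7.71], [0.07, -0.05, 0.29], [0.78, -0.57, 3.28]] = b @ [[0.85, -0.62, 3.57]]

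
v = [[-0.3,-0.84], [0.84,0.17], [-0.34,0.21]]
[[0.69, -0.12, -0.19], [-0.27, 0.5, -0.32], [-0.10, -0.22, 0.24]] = v@[[-0.17,  0.61,  -0.46], [-0.76,  -0.07,  0.39]]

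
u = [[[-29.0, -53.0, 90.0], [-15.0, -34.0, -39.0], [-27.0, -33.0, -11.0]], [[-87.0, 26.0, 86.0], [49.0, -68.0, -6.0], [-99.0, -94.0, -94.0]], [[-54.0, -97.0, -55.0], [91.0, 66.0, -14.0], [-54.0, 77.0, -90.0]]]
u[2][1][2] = -14.0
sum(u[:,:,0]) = -225.0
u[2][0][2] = -55.0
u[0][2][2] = -11.0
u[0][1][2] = -39.0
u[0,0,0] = -29.0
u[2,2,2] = -90.0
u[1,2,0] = -99.0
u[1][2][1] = -94.0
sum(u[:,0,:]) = -173.0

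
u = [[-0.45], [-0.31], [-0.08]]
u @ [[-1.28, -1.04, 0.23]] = [[0.58, 0.47, -0.10], [0.4, 0.32, -0.07], [0.10, 0.08, -0.02]]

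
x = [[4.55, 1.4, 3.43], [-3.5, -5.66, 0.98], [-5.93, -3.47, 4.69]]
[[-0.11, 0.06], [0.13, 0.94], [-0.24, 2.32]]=x @ [[0.03, -0.18],[-0.05, -0.01],[-0.05, 0.26]]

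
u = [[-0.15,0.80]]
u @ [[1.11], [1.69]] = [[1.19]]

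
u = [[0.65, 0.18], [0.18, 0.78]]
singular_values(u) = [0.91, 0.52]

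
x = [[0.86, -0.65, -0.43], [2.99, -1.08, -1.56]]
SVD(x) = [[-0.3, -0.95], [-0.95, 0.30]] @ diag([3.713530301649689, 0.311115249914828]) @ [[-0.84, 0.33, 0.44], [0.27, 0.94, -0.20]]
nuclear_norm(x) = 4.02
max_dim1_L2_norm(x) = 3.54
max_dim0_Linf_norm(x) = 2.99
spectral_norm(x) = 3.71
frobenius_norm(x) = 3.73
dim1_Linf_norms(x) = [0.86, 2.99]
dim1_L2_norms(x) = [1.16, 3.54]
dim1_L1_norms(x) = [1.94, 5.63]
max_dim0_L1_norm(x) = 3.85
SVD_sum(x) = [[0.94, -0.37, -0.49], [2.96, -1.17, -1.54]] + [[-0.08, -0.28, 0.06], [0.03, 0.09, -0.02]]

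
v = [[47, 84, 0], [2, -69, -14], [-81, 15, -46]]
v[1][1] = -69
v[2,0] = -81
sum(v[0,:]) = 131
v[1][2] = -14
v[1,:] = [2, -69, -14]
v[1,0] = 2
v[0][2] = 0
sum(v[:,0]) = -32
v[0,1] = 84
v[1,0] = 2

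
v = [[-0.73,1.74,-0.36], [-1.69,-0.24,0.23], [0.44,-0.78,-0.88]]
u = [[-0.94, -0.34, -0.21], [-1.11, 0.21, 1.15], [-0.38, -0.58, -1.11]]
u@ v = [[1.17,-1.39,0.44], [0.96,-2.88,-0.56], [0.77,0.34,0.98]]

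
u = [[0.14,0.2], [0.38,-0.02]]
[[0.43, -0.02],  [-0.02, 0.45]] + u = [[0.57,  0.18], [0.36,  0.43]]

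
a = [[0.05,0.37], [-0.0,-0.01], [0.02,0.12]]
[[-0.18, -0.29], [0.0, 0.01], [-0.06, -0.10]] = a @[[-0.77, -0.71], [-0.38, -0.7]]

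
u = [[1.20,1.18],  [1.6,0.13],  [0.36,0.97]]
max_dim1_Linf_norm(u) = 1.6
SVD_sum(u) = [[1.38, 0.89], [1.19, 0.77], [0.70, 0.45]] + [[-0.18,0.29],[0.41,-0.64],[-0.34,0.52]]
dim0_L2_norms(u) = [2.03, 1.53]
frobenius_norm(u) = 2.55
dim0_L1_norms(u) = [3.16, 2.28]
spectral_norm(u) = 2.32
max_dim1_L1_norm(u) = 2.38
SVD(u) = [[-0.71, 0.33], [-0.61, -0.73], [-0.36, 0.6]] @ diag([2.324737740580304, 1.0370122648848397]) @ [[-0.84, -0.54], [-0.54, 0.84]]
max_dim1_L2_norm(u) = 1.68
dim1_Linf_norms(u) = [1.2, 1.6, 0.97]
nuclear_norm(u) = 3.36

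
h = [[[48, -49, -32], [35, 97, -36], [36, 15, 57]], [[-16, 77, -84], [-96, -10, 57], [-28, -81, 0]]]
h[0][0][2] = -32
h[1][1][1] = -10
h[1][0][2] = -84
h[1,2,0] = -28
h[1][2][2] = 0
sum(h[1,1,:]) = -49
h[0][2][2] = 57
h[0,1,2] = -36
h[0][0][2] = -32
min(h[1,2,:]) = -81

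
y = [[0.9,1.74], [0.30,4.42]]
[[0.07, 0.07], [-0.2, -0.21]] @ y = [[0.08,0.43], [-0.24,-1.28]]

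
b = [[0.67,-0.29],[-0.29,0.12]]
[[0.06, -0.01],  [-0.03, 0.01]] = b@[[0.07, -0.05], [-0.04, -0.07]]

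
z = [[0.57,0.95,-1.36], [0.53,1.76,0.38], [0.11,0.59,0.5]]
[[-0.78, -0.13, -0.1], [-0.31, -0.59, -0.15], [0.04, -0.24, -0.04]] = z@[[-0.23,  0.32,  0.04], [-0.18,  -0.42,  -0.10], [0.35,  -0.06,  0.02]]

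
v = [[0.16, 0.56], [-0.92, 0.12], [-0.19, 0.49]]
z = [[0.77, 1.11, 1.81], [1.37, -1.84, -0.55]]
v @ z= [[0.89, -0.85, -0.02],[-0.54, -1.24, -1.73],[0.52, -1.11, -0.61]]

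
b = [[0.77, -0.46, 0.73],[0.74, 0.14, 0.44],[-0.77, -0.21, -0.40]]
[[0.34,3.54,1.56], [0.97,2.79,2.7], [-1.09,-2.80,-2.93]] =b @ [[1.39, 3.19, 3.12], [0.91, -0.54, 2.14], [-0.43, 1.14, 0.20]]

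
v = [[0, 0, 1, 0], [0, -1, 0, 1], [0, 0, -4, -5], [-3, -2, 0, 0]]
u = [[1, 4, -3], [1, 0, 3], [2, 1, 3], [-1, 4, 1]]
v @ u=[[2, 1, 3], [-2, 4, -2], [-3, -24, -17], [-5, -12, 3]]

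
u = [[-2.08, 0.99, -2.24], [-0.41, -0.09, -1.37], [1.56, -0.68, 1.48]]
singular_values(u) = [4.1, 0.78, 0.07]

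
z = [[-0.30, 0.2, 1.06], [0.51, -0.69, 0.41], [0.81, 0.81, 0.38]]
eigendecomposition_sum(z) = [[0.37+0.00j, (0.26+0j), 0.55-0.00j],[0.20+0.00j, 0.14+0.00j, 0.30-0.00j],[0.51+0.00j, (0.37+0j), 0.77-0.00j]] + [[(-0.33+0.1j), -0.03-0.49j, (0.25+0.12j)],  [(0.15+0.27j), -0.42+0.12j, 0.05-0.24j],  [(0.15-0.2j), (0.22+0.27j), (-0.19+0.03j)]] + [[-0.33-0.10j, -0.03+0.49j, (0.25-0.12j)], [(0.15-0.27j), -0.42-0.12j, (0.05+0.24j)], [(0.15+0.2j), 0.22-0.27j, (-0.19-0.03j)]]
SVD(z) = [[0.60, 0.65, -0.46], [0.12, 0.50, 0.86], [0.79, -0.57, 0.22]] @ diag([1.3052147209896416, 1.039696971950547, 0.9110130287920122]) @ [[0.40, 0.52, 0.76], [-0.39, -0.65, 0.65], [0.83, -0.55, -0.06]]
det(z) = 1.24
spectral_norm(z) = 1.31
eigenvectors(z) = [[0.56+0.00j, (-0.66+0j), -0.66-0.00j], [(0.3+0j), (0.13+0.57j), (0.13-0.57j)], [(0.77+0j), 0.38-0.27j, 0.38+0.27j]]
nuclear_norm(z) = 3.26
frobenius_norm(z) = 1.90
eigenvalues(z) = [(1.28+0j), (-0.95+0.26j), (-0.95-0.26j)]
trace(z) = -0.61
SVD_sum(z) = [[0.31, 0.41, 0.59], [0.06, 0.08, 0.12], [0.41, 0.54, 0.78]] + [[-0.26, -0.44, 0.44], [-0.2, -0.34, 0.34], [0.23, 0.39, -0.39]] + [[-0.35, 0.23, 0.02], [0.65, -0.43, -0.04], [0.17, -0.11, -0.01]]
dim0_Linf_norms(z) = [0.81, 0.81, 1.06]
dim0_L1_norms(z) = [1.62, 1.7, 1.85]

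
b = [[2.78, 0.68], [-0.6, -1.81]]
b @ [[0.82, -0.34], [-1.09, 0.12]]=[[1.54,-0.86], [1.48,-0.01]]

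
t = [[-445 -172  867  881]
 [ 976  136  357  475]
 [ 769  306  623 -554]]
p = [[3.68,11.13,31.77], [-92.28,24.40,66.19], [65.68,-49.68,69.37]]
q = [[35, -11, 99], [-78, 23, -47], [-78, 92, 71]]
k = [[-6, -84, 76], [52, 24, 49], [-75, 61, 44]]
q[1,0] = -78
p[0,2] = 31.77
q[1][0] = -78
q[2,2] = 71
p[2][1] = -49.68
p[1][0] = -92.28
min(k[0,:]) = -84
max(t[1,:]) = 976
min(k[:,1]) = -84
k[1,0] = 52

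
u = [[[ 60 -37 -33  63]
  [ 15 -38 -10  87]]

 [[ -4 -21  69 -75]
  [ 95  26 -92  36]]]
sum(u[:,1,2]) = -102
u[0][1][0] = 15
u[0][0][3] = 63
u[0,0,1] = -37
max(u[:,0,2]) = 69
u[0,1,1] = -38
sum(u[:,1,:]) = 119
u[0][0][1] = -37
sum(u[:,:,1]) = -70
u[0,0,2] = -33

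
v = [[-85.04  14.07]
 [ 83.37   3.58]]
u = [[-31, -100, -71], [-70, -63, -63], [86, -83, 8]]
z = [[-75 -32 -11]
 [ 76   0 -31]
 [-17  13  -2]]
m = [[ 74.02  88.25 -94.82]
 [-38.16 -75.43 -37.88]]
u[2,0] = 86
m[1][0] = -38.16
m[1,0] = -38.16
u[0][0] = -31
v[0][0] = -85.04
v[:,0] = [-85.04, 83.37]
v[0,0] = -85.04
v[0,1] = 14.07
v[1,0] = 83.37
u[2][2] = 8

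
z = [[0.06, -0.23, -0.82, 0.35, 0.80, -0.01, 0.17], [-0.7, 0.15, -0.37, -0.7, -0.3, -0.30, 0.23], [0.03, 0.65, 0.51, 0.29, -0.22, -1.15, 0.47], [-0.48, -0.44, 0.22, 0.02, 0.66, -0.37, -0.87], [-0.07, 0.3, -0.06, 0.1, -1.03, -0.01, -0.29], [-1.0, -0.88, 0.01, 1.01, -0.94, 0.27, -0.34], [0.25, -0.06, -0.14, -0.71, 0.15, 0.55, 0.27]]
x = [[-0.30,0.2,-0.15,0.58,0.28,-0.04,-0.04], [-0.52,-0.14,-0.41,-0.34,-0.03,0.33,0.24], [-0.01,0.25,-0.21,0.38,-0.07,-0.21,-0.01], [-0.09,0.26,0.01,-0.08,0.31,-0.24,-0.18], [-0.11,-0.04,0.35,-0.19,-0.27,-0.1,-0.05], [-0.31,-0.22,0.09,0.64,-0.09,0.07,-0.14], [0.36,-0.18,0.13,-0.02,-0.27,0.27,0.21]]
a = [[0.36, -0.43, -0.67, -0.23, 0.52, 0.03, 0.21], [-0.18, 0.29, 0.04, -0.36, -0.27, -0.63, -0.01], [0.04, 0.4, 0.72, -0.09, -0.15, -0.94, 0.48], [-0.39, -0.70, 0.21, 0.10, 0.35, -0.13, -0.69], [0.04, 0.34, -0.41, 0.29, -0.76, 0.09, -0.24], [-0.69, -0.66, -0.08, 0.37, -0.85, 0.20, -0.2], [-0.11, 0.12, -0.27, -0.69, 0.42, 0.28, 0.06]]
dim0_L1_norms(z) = [2.59, 2.71, 2.13, 3.18, 4.1, 2.66, 2.64]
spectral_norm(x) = 1.13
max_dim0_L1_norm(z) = 4.1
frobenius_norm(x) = 1.76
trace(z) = 0.25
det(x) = -0.00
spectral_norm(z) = 2.16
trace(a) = 0.97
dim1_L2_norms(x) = [0.76, 0.86, 0.55, 0.52, 0.51, 0.77, 0.61]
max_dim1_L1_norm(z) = 4.45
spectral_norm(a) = 1.73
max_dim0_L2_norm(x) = 1.02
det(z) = -0.30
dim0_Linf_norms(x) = [0.52, 0.26, 0.41, 0.64, 0.31, 0.33, 0.24]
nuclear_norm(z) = 8.41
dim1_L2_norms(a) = [1.06, 0.85, 1.35, 1.15, 1.01, 1.36, 0.91]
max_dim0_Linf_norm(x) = 0.64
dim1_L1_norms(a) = [2.45, 1.78, 2.82, 2.57, 2.17, 3.05, 1.95]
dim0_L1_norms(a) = [1.81, 2.94, 2.4, 2.13, 3.32, 2.3, 1.89]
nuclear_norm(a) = 6.68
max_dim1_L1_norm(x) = 2.01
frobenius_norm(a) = 2.95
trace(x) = -0.72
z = x + a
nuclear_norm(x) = 3.86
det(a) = 0.00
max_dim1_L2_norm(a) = 1.36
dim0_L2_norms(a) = [0.9, 1.22, 1.12, 0.95, 1.4, 1.19, 0.92]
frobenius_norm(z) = 3.63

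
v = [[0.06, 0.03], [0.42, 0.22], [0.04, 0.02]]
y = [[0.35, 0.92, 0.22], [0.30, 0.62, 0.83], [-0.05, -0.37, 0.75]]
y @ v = [[0.42, 0.22],  [0.31, 0.16],  [-0.13, -0.07]]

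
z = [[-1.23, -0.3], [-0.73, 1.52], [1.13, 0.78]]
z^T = [[-1.23, -0.73, 1.13], [-0.30, 1.52, 0.78]]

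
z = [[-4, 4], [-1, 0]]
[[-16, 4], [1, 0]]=z @[[-1, 0], [-5, 1]]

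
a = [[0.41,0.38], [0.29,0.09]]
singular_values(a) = [0.63, 0.12]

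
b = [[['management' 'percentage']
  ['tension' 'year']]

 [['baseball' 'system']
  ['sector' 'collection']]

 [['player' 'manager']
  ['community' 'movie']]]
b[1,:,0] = ['baseball', 'sector']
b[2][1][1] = 'movie'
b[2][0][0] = 'player'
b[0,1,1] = 'year'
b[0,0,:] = ['management', 'percentage']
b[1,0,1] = 'system'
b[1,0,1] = 'system'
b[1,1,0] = 'sector'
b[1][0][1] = 'system'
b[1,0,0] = 'baseball'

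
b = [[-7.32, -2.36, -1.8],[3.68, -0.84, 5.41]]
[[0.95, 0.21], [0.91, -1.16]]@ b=[[-6.18, -2.42, -0.57], [-10.93, -1.17, -7.91]]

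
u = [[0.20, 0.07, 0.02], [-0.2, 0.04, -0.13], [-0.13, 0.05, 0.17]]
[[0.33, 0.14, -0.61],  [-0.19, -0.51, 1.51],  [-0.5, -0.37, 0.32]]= u @ [[1.86,1.81,-4.54], [-0.17,-3.25,5.10], [-1.48,0.14,-3.08]]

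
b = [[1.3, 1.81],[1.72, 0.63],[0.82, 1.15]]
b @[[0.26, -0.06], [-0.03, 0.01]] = [[0.28, -0.06], [0.43, -0.1], [0.18, -0.04]]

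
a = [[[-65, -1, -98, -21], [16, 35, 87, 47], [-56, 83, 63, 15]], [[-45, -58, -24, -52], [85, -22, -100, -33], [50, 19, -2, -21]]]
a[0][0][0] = -65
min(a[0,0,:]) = -98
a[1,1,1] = -22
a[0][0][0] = -65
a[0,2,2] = 63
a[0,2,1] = 83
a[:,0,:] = [[-65, -1, -98, -21], [-45, -58, -24, -52]]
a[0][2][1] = 83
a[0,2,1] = 83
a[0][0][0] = -65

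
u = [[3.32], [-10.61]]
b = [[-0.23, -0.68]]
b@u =[[6.45]]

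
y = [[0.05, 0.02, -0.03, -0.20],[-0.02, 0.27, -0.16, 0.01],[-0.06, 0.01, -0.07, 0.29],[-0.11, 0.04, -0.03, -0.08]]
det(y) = 0.00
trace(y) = 0.17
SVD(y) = [[-0.51, 0.24, 0.17, 0.8],[0.24, 0.94, 0.2, -0.17],[0.82, -0.08, -0.09, 0.56],[-0.12, 0.24, -0.96, 0.06]] @ diag([0.3698959647311238, 0.3219864910203274, 0.11849264116268025, 0.04428508627450365]) @ [[-0.18,0.16,-0.21,0.95], [-0.09,0.83,-0.49,-0.26], [0.98,0.14,-0.01,0.16], [0.08,-0.52,-0.85,-0.08]]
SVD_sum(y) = [[0.03, -0.03, 0.04, -0.18], [-0.02, 0.01, -0.02, 0.08], [-0.05, 0.05, -0.06, 0.29], [0.01, -0.01, 0.01, -0.04]] + [[-0.01,0.07,-0.04,-0.02],[-0.03,0.25,-0.15,-0.08],[0.00,-0.02,0.01,0.01],[-0.01,0.06,-0.04,-0.02]] + [[0.02,0.0,-0.0,0.00],[0.02,0.00,-0.0,0.00],[-0.01,-0.00,0.00,-0.0],[-0.11,-0.02,0.0,-0.02]] + [[0.00, -0.02, -0.03, -0.0], [-0.00, 0.00, 0.01, 0.0], [0.00, -0.01, -0.02, -0.0], [0.0, -0.0, -0.0, -0.00]]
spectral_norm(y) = 0.37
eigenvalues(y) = [(-0.12+0.04j), (-0.12-0.04j), (0.16+0j), (0.25+0j)]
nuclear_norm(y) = 0.85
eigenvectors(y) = [[-0.14+0.12j,(-0.14-0.12j),-0.52+0.00j,(0.05+0j)], [(0.36+0.04j),0.36-0.04j,(0.63+0j),(-0.98+0j)], [(0.88+0j),0.88-0.00j,(0.51+0j),(-0.15+0j)], [-0.19+0.13j,-0.19-0.13j,(0.28+0j),(-0.12+0j)]]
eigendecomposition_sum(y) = [[-0.03-0.03j, (0.01+0j), (-0.01-0.02j), (-0.05-0.02j)],  [(-0+0.08j), -0.00-0.02j, -0.02+0.04j, 0.03+0.10j],  [(0.02+0.19j), -0.01-0.04j, -0.03+0.11j, 0.11+0.23j],  [(-0.03-0.04j), (0.01+0.01j), -0.01-0.03j, (-0.06-0.04j)]] + [[-0.03+0.03j,(0.01-0j),-0.01+0.02j,-0.05+0.02j],[(-0-0.08j),(-0+0.02j),-0.02-0.04j,0.03-0.10j],[0.02-0.19j,-0.01+0.04j,-0.03-0.11j,(0.11-0.23j)],[(-0.03+0.04j),0.01-0.01j,-0.01+0.03j,(-0.06+0.04j)]] + [[(0.11+0j), (0.02-0j), (-0.02+0j), (-0.11+0j)], [-0.14-0.00j, -0.03+0.00j, (0.02-0j), (0.14-0j)], [-0.11-0.00j, -0.02+0.00j, 0.01-0.00j, (0.11-0j)], [(-0.06-0j), (-0.01+0j), (0.01-0j), (0.06-0j)]] + [[-0.01-0.00j, -0.01+0.00j, (0.01-0j), (0.01-0j)], [0.12+0.00j, (0.3-0j), (-0.14+0j), -0.19+0.00j], [0.02+0.00j, (0.05-0j), -0.02+0.00j, (-0.03+0j)], [(0.01+0j), 0.04-0.00j, -0.02+0.00j, -0.02+0.00j]]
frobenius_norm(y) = 0.51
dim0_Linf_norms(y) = [0.11, 0.27, 0.16, 0.29]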